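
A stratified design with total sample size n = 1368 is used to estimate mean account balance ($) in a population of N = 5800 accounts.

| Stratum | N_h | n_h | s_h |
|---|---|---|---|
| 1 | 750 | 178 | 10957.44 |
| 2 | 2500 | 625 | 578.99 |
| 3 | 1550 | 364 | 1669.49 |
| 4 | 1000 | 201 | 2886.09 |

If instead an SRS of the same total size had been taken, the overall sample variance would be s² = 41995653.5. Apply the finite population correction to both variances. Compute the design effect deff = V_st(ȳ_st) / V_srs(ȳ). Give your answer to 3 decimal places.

deff ≈ 0.430

V̂(ȳ_st) = Σ W_h² (1 − n_h/N_h) s_h²/n_h, with W_h = N_h/N and N = 5800:
  stratum 1: (750/5800)²·(1 − 178/750)·10957.44²/178 = 8602
  stratum 2: (2500/5800)²·(1 − 625/2500)·578.99²/625 = 74.739
  stratum 3: (1550/5800)²·(1 − 364/1550)·1669.49²/364 = 418.434
  stratum 4: (1000/5800)²·(1 − 201/1000)·2886.09²/201 = 984.271
V_st = 10079.4
V_srs = (1 − 1368/5800)·41995653.5/1368 = 23457.9
deff = V_st / V_srs = 10079.4/23457.9 = 0.4297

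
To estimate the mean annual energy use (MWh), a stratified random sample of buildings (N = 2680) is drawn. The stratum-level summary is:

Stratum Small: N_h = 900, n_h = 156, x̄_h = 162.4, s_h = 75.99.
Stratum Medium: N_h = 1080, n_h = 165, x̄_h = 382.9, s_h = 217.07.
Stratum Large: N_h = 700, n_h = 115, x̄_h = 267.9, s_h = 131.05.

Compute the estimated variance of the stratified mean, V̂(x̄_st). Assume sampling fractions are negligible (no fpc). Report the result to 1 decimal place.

V̂(x̄_st) = Σ W_h² s_h²/n_h, with W_h = N_h/N and N = 2680:
  stratum Small: (900/2680)²·75.99²/156 = 4.17449
  stratum Medium: (1080/2680)²·217.07²/165 = 46.376
  stratum Large: (700/2680)²·131.05²/115 = 10.1883
V̂(x̄_st) = 60.7388

V̂(x̄_st) ≈ 60.7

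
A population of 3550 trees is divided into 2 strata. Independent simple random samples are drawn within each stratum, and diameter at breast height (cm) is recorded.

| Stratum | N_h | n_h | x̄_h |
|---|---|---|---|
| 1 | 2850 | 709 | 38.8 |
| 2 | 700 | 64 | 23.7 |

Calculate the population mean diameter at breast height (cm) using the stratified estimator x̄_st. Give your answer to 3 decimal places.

N = Σ N_h = 3550. Stratum weights W_h = N_h/N.
x̄_st = (2850·38.8 + 700·23.7) / 3550 = 35.82254

x̄_st ≈ 35.823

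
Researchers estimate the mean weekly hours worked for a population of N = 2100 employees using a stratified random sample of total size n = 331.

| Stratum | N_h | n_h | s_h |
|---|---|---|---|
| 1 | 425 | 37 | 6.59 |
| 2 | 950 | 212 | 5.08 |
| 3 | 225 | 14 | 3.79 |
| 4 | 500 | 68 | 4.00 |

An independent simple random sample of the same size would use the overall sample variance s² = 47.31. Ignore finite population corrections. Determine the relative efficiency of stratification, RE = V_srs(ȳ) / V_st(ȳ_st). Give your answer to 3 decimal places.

RE ≈ 1.457

V̂(ȳ_st) = Σ W_h² s_h²/n_h, with W_h = N_h/N and N = 2100:
  stratum 1: (425/2100)²·6.59²/37 = 0.0480738
  stratum 2: (950/2100)²·5.08²/212 = 0.0249115
  stratum 3: (225/2100)²·3.79²/14 = 0.0117781
  stratum 4: (500/2100)²·4.00²/68 = 0.0133387
V_st = 0.0981021
V_srs = s²/n = 47.31/331 = 0.142931
Relative efficiency = V_srs / V_st = 0.142931/0.0981021 = 1.4570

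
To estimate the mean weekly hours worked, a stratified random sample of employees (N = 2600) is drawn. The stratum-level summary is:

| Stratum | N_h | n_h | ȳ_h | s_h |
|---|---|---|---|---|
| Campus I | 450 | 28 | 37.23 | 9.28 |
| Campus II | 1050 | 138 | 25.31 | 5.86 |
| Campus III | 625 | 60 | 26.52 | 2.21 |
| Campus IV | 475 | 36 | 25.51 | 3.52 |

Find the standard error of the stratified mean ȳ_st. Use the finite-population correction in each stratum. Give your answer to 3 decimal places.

SE(ȳ_st) ≈ 0.369

V̂(ȳ_st) = Σ W_h² (1 − n_h/N_h) s_h²/n_h, with W_h = N_h/N and N = 2600:
  stratum Campus I: (450/2600)²·(1 − 28/450)·9.28²/28 = 0.0864005
  stratum Campus II: (1050/2600)²·(1 − 138/1050)·5.86²/138 = 0.0352496
  stratum Campus III: (625/2600)²·(1 − 60/625)·2.21²/60 = 0.00425221
  stratum Campus IV: (475/2600)²·(1 − 36/475)·3.52²/36 = 0.0106168
V̂(ȳ_st) = 0.136519
SE(ȳ_st) = √0.136519 = 0.369485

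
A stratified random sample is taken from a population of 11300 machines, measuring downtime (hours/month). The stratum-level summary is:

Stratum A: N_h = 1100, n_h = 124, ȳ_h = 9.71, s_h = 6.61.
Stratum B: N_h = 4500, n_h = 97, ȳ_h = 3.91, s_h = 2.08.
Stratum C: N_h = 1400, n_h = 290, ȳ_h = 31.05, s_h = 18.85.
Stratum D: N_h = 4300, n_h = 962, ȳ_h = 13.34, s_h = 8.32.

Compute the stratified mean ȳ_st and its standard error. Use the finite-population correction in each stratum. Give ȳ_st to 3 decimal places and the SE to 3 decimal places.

ȳ_st = Σ W_h ȳ_h = (1100·9.71 + 4500·3.91 + 1400·31.05 + 4300·13.34)/11300 = 11.42549
V̂(ȳ_st) = Σ W_h² (1 − n_h/N_h) s_h²/n_h, with W_h = N_h/N and N = 11300:
  stratum A: (1100/11300)²·(1 − 124/1100)·6.61²/124 = 0.00296256
  stratum B: (4500/11300)²·(1 − 97/4500)·2.08²/97 = 0.00692085
  stratum C: (1400/11300)²·(1 − 290/1400)·18.85²/290 = 0.0149114
  stratum D: (4300/11300)²·(1 − 962/4300)·8.32²/962 = 0.00808853
V̂(ȳ_st) = 0.0328833
SE(ȳ_st) = √0.0328833 = 0.181338

ȳ_st ≈ 11.425, SE ≈ 0.181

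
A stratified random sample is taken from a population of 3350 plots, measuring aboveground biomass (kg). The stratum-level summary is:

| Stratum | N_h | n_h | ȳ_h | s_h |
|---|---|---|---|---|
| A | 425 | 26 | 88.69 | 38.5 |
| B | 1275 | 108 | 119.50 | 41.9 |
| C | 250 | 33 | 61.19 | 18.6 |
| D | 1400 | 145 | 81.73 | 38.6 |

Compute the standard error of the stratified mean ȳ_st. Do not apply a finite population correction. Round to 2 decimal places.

V̂(ȳ_st) = Σ W_h² s_h²/n_h, with W_h = N_h/N and N = 3350:
  stratum A: (425/3350)²·38.5²/26 = 0.917564
  stratum B: (1275/3350)²·41.9²/108 = 2.3547
  stratum C: (250/3350)²·18.6²/33 = 0.0583851
  stratum D: (1400/3350)²·38.6²/145 = 1.79462
V̂(ȳ_st) = 5.12527
SE(ȳ_st) = √5.12527 = 2.26391

SE(ȳ_st) ≈ 2.26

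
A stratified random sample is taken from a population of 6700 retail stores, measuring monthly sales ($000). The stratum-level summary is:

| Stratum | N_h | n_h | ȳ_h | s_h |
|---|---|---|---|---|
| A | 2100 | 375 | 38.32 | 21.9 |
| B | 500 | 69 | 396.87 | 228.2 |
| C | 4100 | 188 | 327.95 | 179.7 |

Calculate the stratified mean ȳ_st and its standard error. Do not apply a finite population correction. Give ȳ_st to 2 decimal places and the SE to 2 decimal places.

ȳ_st = Σ W_h ȳ_h = (2100·38.32 + 500·396.87 + 4100·327.95)/6700 = 242.31373
V̂(ȳ_st) = Σ W_h² s_h²/n_h, with W_h = N_h/N and N = 6700:
  stratum A: (2100/6700)²·21.9²/375 = 0.125645
  stratum B: (500/6700)²·228.2²/69 = 4.20313
  stratum C: (4100/6700)²·179.7²/188 = 64.3215
V̂(ȳ_st) = 68.6503
SE(ȳ_st) = √68.6503 = 8.28555

ȳ_st ≈ 242.31, SE ≈ 8.29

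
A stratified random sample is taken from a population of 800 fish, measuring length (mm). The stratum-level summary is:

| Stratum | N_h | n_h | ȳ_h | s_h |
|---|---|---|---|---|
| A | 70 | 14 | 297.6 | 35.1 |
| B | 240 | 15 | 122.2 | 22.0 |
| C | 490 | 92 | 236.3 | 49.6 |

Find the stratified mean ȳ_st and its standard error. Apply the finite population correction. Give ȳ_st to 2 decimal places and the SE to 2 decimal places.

ȳ_st ≈ 207.43, SE ≈ 3.38

ȳ_st = Σ W_h ȳ_h = (70·297.6 + 240·122.2 + 490·236.3)/800 = 207.43375
V̂(ȳ_st) = Σ W_h² (1 − n_h/N_h) s_h²/n_h, with W_h = N_h/N and N = 800:
  stratum A: (70/800)²·(1 − 14/70)·35.1²/14 = 0.539004
  stratum B: (240/800)²·(1 − 15/240)·22.0²/15 = 2.7225
  stratum C: (490/800)²·(1 − 92/490)·49.6²/92 = 8.14844
V̂(ȳ_st) = 11.4099
SE(ȳ_st) = √11.4099 = 3.37786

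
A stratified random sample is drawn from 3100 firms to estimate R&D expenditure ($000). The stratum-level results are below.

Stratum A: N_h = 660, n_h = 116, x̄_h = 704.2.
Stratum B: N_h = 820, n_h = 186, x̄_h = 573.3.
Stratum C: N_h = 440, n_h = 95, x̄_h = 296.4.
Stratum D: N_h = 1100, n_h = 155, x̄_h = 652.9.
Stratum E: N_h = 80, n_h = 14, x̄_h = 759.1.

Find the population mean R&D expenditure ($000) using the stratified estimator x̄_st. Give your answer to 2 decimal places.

N = Σ N_h = 3100. Stratum weights W_h = N_h/N.
x̄_st = (660·704.2 + 820·573.3 + 440·296.4 + 1100·652.9 + 80·759.1) / 3100 = 594.9071

x̄_st ≈ 594.91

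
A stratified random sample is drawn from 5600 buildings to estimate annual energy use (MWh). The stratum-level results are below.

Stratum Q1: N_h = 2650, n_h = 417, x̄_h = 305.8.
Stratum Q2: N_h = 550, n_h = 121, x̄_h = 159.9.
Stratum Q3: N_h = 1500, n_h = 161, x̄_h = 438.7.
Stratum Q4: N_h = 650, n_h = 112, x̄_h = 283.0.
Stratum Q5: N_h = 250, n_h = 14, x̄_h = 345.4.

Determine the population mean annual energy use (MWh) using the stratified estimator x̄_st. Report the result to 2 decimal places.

x̄_st ≈ 326.19

N = Σ N_h = 5600. Stratum weights W_h = N_h/N.
x̄_st = (2650·305.8 + 550·159.9 + 1500·438.7 + 650·283.0 + 250·345.4) / 5600 = 326.1902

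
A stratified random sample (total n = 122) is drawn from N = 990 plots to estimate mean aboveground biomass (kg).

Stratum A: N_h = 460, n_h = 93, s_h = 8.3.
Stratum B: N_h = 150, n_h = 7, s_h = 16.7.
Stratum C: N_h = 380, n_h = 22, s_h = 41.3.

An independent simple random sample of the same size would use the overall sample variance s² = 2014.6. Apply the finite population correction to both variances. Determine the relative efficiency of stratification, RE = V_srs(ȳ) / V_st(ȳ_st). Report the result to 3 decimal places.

V̂(ȳ_st) = Σ W_h² (1 − n_h/N_h) s_h²/n_h, with W_h = N_h/N and N = 990:
  stratum A: (460/990)²·(1 − 93/460)·8.3²/93 = 0.127593
  stratum B: (150/990)²·(1 − 7/150)·16.7²/7 = 0.87195
  stratum C: (380/990)²·(1 − 22/380)·41.3²/22 = 10.7615
V_st = 11.7611
V_srs = (1 − 122/990)·2014.6/122 = 14.4782
Relative efficiency = V_srs / V_st = 14.4782/11.7611 = 1.2310

RE ≈ 1.231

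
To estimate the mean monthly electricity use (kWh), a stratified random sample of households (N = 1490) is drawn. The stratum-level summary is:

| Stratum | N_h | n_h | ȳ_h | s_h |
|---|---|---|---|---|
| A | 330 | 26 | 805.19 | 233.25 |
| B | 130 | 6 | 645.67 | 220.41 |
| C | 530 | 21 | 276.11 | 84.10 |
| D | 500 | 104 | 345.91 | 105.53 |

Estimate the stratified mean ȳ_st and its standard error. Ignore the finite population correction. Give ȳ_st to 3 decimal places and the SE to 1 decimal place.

ȳ_st = Σ W_h ȳ_h = (330·805.19 + 130·645.67 + 530·276.11 + 500·345.91)/1490 = 448.95510
V̂(ȳ_st) = Σ W_h² s_h²/n_h, with W_h = N_h/N and N = 1490:
  stratum A: (330/1490)²·233.25²/26 = 102.642
  stratum B: (130/1490)²·220.41²/6 = 61.6347
  stratum C: (530/1490)²·84.10²/21 = 42.614
  stratum D: (500/1490)²·105.53²/104 = 12.0583
V̂(ȳ_st) = 218.949
SE(ȳ_st) = √218.949 = 14.7969

ȳ_st ≈ 448.955, SE ≈ 14.8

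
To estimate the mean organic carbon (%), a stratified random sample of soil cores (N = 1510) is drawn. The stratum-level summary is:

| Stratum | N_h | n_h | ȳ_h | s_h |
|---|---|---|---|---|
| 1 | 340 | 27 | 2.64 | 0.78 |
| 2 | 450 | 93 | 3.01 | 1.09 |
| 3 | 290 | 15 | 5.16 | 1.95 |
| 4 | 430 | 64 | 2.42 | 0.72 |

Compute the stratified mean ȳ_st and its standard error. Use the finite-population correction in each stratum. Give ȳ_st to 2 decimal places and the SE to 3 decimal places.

ȳ_st = Σ W_h ȳ_h = (340·2.64 + 450·3.01 + 290·5.16 + 430·2.42)/1510 = 3.17159
V̂(ȳ_st) = Σ W_h² (1 − n_h/N_h) s_h²/n_h, with W_h = N_h/N and N = 1510:
  stratum 1: (340/1510)²·(1 − 27/340)·0.78²/27 = 0.00105171
  stratum 2: (450/1510)²·(1 − 93/450)·1.09²/93 = 0.000900113
  stratum 3: (290/1510)²·(1 − 15/290)·1.95²/15 = 0.00886655
  stratum 4: (430/1510)²·(1 − 64/430)·0.72²/64 = 0.000559089
V̂(ȳ_st) = 0.0113775
SE(ȳ_st) = √0.0113775 = 0.106665

ȳ_st ≈ 3.17, SE ≈ 0.107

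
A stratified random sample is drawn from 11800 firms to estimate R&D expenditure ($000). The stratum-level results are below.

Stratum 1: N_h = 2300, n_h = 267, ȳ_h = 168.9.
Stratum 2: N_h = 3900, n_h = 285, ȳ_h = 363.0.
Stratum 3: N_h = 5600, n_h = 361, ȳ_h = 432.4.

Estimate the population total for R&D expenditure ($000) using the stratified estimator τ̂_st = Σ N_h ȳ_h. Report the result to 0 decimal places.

τ̂_st ≈ 4225610

τ̂_st = Σ N_h ȳ_h = 2300·168.9 + 3900·363.0 + 5600·432.4 = 4225610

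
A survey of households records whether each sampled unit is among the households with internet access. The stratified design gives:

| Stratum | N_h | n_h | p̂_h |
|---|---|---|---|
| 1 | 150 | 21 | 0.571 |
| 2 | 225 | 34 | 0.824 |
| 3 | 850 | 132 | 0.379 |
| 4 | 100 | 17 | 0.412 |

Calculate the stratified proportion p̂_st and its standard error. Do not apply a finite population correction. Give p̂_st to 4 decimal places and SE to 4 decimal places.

N = 1325; stratum weights W_h = N_h/N.
p̂_st = Σ W_h p̂_h = (150·0.571 + 225·0.824 + 850·0.379 + 100·0.412)/1325 = 0.47879
V̂(p̂_st) = Σ W_h² p̂_h(1−p̂_h)/(n_h−1):
  stratum 1: (150/1325)²·0.571·0.429/20 = 0.000156969
  stratum 2: (225/1325)²·0.824·0.176/33 = 0.000126724
  stratum 3: (850/1325)²·0.379·0.621/131 = 0.000739376
  stratum 4: (100/1325)²·0.412·0.588/16 = 8.62428e-05
V̂(p̂_st) = 0.00110931; SE = √V̂ = 0.0333063

p̂_st ≈ 0.4788, SE ≈ 0.0333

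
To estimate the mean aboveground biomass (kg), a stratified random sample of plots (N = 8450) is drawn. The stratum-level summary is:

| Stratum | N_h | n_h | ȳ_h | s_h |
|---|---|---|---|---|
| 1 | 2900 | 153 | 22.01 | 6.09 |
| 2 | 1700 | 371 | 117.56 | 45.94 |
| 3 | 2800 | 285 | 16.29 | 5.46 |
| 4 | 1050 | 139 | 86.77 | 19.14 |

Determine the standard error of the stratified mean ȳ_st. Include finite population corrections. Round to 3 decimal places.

SE(ȳ_st) ≈ 0.503

V̂(ȳ_st) = Σ W_h² (1 − n_h/N_h) s_h²/n_h, with W_h = N_h/N and N = 8450:
  stratum 1: (2900/8450)²·(1 − 153/2900)·6.09²/153 = 0.027045
  stratum 2: (1700/8450)²·(1 − 371/1700)·45.94²/371 = 0.179998
  stratum 3: (2800/8450)²·(1 − 285/2800)·5.46²/285 = 0.0103163
  stratum 4: (1050/8450)²·(1 − 139/1050)·19.14²/139 = 0.0353072
V̂(ȳ_st) = 0.252667
SE(ȳ_st) = √0.252667 = 0.50266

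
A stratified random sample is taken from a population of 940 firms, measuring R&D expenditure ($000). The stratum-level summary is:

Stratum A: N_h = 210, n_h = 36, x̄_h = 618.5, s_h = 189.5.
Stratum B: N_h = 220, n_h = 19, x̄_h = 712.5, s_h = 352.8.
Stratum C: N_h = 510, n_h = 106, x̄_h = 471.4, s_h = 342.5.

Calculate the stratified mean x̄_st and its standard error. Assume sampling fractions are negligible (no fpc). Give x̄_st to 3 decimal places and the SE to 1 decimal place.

x̄_st ≈ 560.690, SE ≈ 27.1

x̄_st = Σ W_h x̄_h = (210·618.5 + 220·712.5 + 510·471.4)/940 = 560.69043
V̂(x̄_st) = Σ W_h² s_h²/n_h, with W_h = N_h/N and N = 940:
  stratum A: (210/940)²·189.5²/36 = 49.785
  stratum B: (220/940)²·352.8²/19 = 358.834
  stratum C: (510/940)²·342.5²/106 = 325.762
V̂(x̄_st) = 734.38
SE(x̄_st) = √734.38 = 27.0995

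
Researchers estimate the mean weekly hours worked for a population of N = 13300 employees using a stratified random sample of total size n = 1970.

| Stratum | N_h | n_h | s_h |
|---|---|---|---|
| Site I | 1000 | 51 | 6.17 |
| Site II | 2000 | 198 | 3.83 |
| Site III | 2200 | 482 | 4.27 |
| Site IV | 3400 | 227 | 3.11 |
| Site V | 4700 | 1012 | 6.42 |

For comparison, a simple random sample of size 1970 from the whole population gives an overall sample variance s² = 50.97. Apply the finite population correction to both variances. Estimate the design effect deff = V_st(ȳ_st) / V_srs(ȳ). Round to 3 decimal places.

V̂(ȳ_st) = Σ W_h² (1 − n_h/N_h) s_h²/n_h, with W_h = N_h/N and N = 13300:
  stratum Site I: (1000/13300)²·(1 − 51/1000)·6.17²/51 = 0.00400464
  stratum Site II: (2000/13300)²·(1 − 198/2000)·3.83²/198 = 0.00150943
  stratum Site III: (2200/13300)²·(1 − 482/2200)·4.27²/482 = 0.00080826
  stratum Site IV: (3400/13300)²·(1 − 227/3400)·3.11²/227 = 0.00259861
  stratum Site V: (4700/13300)²·(1 − 1012/4700)·6.42²/1012 = 0.00399094
V_st = 0.0129119
V_srs = (1 − 1970/13300)·50.97/1970 = 0.0220408
deff = V_st / V_srs = 0.0129119/0.0220408 = 0.5858

deff ≈ 0.586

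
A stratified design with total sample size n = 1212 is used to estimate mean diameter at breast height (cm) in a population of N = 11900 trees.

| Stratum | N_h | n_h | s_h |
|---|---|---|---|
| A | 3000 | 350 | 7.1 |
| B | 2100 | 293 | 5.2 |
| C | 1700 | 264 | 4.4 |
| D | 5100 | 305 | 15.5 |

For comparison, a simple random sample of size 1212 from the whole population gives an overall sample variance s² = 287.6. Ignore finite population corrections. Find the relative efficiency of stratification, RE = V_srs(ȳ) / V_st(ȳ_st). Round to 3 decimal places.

RE ≈ 1.500

V̂(ȳ_st) = Σ W_h² s_h²/n_h, with W_h = N_h/N and N = 11900:
  stratum A: (3000/11900)²·7.1²/350 = 0.00915371
  stratum B: (2100/11900)²·5.2²/293 = 0.00287398
  stratum C: (1700/11900)²·4.4²/264 = 0.0014966
  stratum D: (5100/11900)²·15.5²/305 = 0.14468
V_st = 0.158205
V_srs = s²/n = 287.6/1212 = 0.237294
Relative efficiency = V_srs / V_st = 0.237294/0.158205 = 1.4999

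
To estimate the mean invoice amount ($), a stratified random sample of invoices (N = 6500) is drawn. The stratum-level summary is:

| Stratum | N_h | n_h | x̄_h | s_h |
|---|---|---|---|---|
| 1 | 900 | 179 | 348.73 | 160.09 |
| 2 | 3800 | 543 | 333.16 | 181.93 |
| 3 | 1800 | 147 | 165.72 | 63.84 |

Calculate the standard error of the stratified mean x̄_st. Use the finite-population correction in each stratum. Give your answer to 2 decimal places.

V̂(x̄_st) = Σ W_h² (1 − n_h/N_h) s_h²/n_h, with W_h = N_h/N and N = 6500:
  stratum 1: (900/6500)²·(1 − 179/900)·160.09²/179 = 2.19901
  stratum 2: (3800/6500)²·(1 − 543/3800)·181.93²/543 = 17.856
  stratum 3: (1800/6500)²·(1 − 147/1800)·63.84²/147 = 1.95248
V̂(x̄_st) = 22.0075
SE(x̄_st) = √22.0075 = 4.69121

SE(x̄_st) ≈ 4.69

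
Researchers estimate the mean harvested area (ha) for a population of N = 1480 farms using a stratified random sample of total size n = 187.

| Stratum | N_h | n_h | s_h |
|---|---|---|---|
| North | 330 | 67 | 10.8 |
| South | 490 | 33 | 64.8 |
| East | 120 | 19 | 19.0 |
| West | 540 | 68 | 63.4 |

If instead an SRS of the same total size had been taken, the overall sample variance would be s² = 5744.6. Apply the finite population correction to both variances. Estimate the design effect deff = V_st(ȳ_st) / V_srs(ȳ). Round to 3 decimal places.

deff ≈ 0.747

V̂(ȳ_st) = Σ W_h² (1 − n_h/N_h) s_h²/n_h, with W_h = N_h/N and N = 1480:
  stratum North: (330/1480)²·(1 − 67/330)·10.8²/67 = 0.0689793
  stratum South: (490/1480)²·(1 − 33/490)·64.8²/33 = 13.0084
  stratum East: (120/1480)²·(1 − 19/120)·19.0²/19 = 0.105131
  stratum West: (540/1480)²·(1 − 68/540)·63.4²/68 = 6.87831
V_st = 20.0609
V_srs = (1 − 187/1480)·5744.6/187 = 26.8383
deff = V_st / V_srs = 20.0609/26.8383 = 0.7475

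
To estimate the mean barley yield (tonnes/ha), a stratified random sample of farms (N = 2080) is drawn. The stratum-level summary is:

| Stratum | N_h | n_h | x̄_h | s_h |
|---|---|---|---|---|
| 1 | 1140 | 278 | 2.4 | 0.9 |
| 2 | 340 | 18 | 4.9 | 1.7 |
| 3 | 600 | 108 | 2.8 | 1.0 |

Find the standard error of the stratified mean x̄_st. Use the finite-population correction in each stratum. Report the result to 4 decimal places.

SE(x̄_st) ≈ 0.0732

V̂(x̄_st) = Σ W_h² (1 − n_h/N_h) s_h²/n_h, with W_h = N_h/N and N = 2080:
  stratum 1: (1140/2080)²·(1 − 278/1140)·0.9²/278 = 0.000661798
  stratum 2: (340/2080)²·(1 − 18/340)·1.7²/18 = 0.00406287
  stratum 3: (600/2080)²·(1 − 108/600)·1.0²/108 = 0.00063178
V̂(x̄_st) = 0.00535645
SE(x̄_st) = √0.00535645 = 0.0731878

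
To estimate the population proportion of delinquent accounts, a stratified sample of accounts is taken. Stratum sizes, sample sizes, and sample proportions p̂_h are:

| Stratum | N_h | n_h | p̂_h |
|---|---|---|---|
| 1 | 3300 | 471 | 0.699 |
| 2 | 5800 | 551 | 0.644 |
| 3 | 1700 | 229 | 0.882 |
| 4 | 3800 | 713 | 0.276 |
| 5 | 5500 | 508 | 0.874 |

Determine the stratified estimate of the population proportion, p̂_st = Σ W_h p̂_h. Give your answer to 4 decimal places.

N = 20100; stratum weights W_h = N_h/N.
p̂_st = Σ W_h p̂_h = (3300·0.699 + 5800·0.644 + 1700·0.882 + 3800·0.276 + 5500·0.874)/20100 = 0.66652

p̂_st ≈ 0.6665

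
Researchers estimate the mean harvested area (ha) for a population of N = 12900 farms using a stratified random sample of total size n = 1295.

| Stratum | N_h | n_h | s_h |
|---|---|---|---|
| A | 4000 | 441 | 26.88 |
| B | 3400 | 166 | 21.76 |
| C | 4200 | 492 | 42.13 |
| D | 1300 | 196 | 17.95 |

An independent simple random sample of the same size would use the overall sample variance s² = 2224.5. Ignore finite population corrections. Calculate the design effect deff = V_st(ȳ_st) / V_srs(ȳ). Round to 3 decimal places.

V̂(ȳ_st) = Σ W_h² s_h²/n_h, with W_h = N_h/N and N = 12900:
  stratum A: (4000/12900)²·26.88²/441 = 0.157529
  stratum B: (3400/12900)²·21.76²/166 = 0.198147
  stratum C: (4200/12900)²·42.13²/492 = 0.382417
  stratum D: (1300/12900)²·17.95²/196 = 0.0166948
V_st = 0.754788
V_srs = s²/n = 2224.5/1295 = 1.71776
deff = V_st / V_srs = 0.754788/1.71776 = 0.4394

deff ≈ 0.439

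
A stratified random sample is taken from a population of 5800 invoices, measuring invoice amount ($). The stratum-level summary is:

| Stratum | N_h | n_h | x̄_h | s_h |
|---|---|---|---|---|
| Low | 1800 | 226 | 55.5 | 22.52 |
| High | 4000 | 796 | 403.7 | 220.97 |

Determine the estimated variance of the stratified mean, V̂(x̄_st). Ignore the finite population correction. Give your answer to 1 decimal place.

V̂(x̄_st) = Σ W_h² s_h²/n_h, with W_h = N_h/N and N = 5800:
  stratum Low: (1800/5800)²·22.52²/226 = 0.216131
  stratum High: (4000/5800)²·220.97²/796 = 29.1754
V̂(x̄_st) = 29.3916

V̂(x̄_st) ≈ 29.4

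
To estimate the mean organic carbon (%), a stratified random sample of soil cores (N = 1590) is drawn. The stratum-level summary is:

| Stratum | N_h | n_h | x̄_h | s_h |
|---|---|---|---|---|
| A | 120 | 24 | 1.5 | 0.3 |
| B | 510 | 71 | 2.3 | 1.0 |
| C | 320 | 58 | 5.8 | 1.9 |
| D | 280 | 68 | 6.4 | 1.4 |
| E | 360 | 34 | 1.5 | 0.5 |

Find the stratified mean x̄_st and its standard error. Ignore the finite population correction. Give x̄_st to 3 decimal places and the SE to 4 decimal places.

x̄_st ≈ 3.485, SE ≈ 0.0725

x̄_st = Σ W_h x̄_h = (120·1.5 + 510·2.3 + 320·5.8 + 280·6.4 + 360·1.5)/1590 = 3.48491
V̂(x̄_st) = Σ W_h² s_h²/n_h, with W_h = N_h/N and N = 1590:
  stratum A: (120/1590)²·0.3²/24 = 2.13599e-05
  stratum B: (510/1590)²·1.0²/71 = 0.00144906
  stratum C: (320/1590)²·1.9²/58 = 0.00252107
  stratum D: (280/1590)²·1.4²/68 = 0.000893859
  stratum E: (360/1590)²·0.5²/34 = 0.00037694
V̂(x̄_st) = 0.00526229
SE(x̄_st) = √0.00526229 = 0.0725417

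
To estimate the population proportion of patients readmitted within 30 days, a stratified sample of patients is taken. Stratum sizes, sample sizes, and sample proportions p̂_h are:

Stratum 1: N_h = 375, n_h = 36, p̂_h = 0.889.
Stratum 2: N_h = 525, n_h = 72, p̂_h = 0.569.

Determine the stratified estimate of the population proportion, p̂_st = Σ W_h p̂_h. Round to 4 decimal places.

p̂_st ≈ 0.7023

N = 900; stratum weights W_h = N_h/N.
p̂_st = Σ W_h p̂_h = (375·0.889 + 525·0.569)/900 = 0.70233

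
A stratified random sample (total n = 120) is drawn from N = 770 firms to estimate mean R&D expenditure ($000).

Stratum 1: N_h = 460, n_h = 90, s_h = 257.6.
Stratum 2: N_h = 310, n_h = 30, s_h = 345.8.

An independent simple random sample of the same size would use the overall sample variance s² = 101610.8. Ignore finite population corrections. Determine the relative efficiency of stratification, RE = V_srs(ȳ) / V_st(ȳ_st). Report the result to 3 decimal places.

RE ≈ 0.931

V̂(ȳ_st) = Σ W_h² s_h²/n_h, with W_h = N_h/N and N = 770:
  stratum 1: (460/770)²·257.6²/90 = 263.138
  stratum 2: (310/770)²·345.8²/30 = 646.057
V_st = 909.195
V_srs = s²/n = 101610.8/120 = 846.757
Relative efficiency = V_srs / V_st = 846.757/909.195 = 0.9313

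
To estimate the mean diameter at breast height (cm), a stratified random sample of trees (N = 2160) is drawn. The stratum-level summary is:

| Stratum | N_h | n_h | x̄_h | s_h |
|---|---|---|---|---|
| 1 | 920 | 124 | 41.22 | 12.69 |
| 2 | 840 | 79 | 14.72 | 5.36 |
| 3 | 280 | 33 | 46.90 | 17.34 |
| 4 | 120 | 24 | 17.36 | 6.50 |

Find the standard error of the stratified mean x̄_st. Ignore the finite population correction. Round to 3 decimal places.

V̂(x̄_st) = Σ W_h² s_h²/n_h, with W_h = N_h/N and N = 2160:
  stratum 1: (920/2160)²·12.69²/124 = 0.235597
  stratum 2: (840/2160)²·5.36²/79 = 0.0549988
  stratum 3: (280/2160)²·17.34²/33 = 0.153106
  stratum 4: (120/2160)²·6.50²/24 = 0.00543338
V̂(x̄_st) = 0.449135
SE(x̄_st) = √0.449135 = 0.670176

SE(x̄_st) ≈ 0.670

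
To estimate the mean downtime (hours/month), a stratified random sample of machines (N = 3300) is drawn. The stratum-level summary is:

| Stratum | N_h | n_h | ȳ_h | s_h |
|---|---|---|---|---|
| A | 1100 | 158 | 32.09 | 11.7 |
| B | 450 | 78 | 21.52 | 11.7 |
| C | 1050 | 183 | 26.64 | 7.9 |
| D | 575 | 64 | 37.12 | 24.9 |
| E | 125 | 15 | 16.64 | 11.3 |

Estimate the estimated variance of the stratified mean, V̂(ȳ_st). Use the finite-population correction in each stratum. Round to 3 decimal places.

V̂(ȳ_st) = Σ W_h² (1 − n_h/N_h) s_h²/n_h, with W_h = N_h/N and N = 3300:
  stratum A: (1100/3300)²·(1 − 158/1100)·11.7²/158 = 0.0824386
  stratum B: (450/3300)²·(1 − 78/450)·11.7²/78 = 0.0269777
  stratum C: (1050/3300)²·(1 − 183/1050)·7.9²/183 = 0.0285091
  stratum D: (575/3300)²·(1 − 64/575)·24.9²/64 = 0.261384
  stratum E: (125/3300)²·(1 − 15/125)·11.3²/15 = 0.0107483
V̂(ȳ_st) = 0.410058

V̂(ȳ_st) ≈ 0.410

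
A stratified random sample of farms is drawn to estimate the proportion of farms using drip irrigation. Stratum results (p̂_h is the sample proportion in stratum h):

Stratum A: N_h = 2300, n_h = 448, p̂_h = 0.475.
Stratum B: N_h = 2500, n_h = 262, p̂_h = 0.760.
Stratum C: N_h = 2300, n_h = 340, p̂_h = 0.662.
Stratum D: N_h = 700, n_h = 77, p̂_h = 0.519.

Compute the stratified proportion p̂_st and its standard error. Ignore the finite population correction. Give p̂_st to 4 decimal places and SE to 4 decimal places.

p̂_st ≈ 0.6254, SE ≈ 0.0143

N = 7800; stratum weights W_h = N_h/N.
p̂_st = Σ W_h p̂_h = (2300·0.475 + 2500·0.760 + 2300·0.662 + 700·0.519)/7800 = 0.62544
V̂(p̂_st) = Σ W_h² p̂_h(1−p̂_h)/(n_h−1):
  stratum A: (2300/7800)²·0.475·0.525/447 = 4.85078e-05
  stratum B: (2500/7800)²·0.760·0.240/261 = 7.17918e-05
  stratum C: (2300/7800)²·0.662·0.338/339 = 5.73907e-05
  stratum D: (700/7800)²·0.519·0.481/76 = 2.64549e-05
V̂(p̂_st) = 0.000204145; SE = √V̂ = 0.0142879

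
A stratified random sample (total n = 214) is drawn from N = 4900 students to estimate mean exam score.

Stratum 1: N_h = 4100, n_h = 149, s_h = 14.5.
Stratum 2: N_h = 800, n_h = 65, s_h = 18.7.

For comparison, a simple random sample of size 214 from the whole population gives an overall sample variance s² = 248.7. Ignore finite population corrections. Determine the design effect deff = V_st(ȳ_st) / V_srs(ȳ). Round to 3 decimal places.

deff ≈ 0.973

V̂(ȳ_st) = Σ W_h² s_h²/n_h, with W_h = N_h/N and N = 4900:
  stratum 1: (4100/4900)²·14.5²/149 = 0.987928
  stratum 2: (800/4900)²·18.7²/65 = 0.143403
V_st = 1.13133
V_srs = s²/n = 248.7/214 = 1.16215
deff = V_st / V_srs = 1.13133/1.16215 = 0.9735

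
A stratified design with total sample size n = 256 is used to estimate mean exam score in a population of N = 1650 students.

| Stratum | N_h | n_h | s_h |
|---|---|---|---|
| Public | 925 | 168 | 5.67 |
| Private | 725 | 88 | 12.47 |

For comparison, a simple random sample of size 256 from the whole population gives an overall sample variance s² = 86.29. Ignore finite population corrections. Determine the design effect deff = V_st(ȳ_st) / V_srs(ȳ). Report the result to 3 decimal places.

V̂(ȳ_st) = Σ W_h² s_h²/n_h, with W_h = N_h/N and N = 1650:
  stratum Public: (925/1650)²·5.67²/168 = 0.0601412
  stratum Private: (725/1650)²·12.47²/88 = 0.34116
V_st = 0.401301
V_srs = s²/n = 86.29/256 = 0.33707
deff = V_st / V_srs = 0.401301/0.33707 = 1.1906

deff ≈ 1.191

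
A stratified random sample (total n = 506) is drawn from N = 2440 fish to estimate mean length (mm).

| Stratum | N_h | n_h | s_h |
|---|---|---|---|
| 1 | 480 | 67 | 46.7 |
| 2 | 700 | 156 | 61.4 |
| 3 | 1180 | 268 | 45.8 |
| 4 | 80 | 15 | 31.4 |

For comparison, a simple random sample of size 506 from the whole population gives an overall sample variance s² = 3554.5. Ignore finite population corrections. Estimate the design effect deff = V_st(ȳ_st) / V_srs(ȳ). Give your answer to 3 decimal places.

V̂(ȳ_st) = Σ W_h² s_h²/n_h, with W_h = N_h/N and N = 2440:
  stratum 1: (480/2440)²·46.7²/67 = 1.25968
  stratum 2: (700/2440)²·61.4²/156 = 1.98897
  stratum 3: (1180/2440)²·45.8²/268 = 1.83055
  stratum 4: (80/2440)²·31.4²/15 = 0.0706591
V_st = 5.14986
V_srs = s²/n = 3554.5/506 = 7.0247
deff = V_st / V_srs = 5.14986/7.0247 = 0.7331

deff ≈ 0.733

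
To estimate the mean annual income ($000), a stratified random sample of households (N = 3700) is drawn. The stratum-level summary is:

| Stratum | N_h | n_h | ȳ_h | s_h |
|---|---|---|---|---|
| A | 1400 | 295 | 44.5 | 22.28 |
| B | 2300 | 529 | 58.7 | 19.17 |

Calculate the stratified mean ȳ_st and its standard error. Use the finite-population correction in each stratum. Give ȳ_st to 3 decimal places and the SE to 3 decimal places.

ȳ_st ≈ 53.327, SE ≈ 0.630

ȳ_st = Σ W_h ȳ_h = (1400·44.5 + 2300·58.7)/3700 = 53.32703
V̂(ȳ_st) = Σ W_h² (1 − n_h/N_h) s_h²/n_h, with W_h = N_h/N and N = 3700:
  stratum A: (1400/3700)²·(1 − 295/1400)·22.28²/295 = 0.19015
  stratum B: (2300/3700)²·(1 − 529/2300)·19.17²/529 = 0.206696
V̂(ȳ_st) = 0.396845
SE(ȳ_st) = √0.396845 = 0.629957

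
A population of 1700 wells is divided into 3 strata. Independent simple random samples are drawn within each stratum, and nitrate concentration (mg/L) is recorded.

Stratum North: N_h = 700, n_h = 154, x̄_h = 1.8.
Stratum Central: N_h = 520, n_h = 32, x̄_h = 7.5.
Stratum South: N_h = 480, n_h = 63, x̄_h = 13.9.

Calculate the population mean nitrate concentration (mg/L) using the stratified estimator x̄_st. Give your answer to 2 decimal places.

x̄_st ≈ 6.96

N = Σ N_h = 1700. Stratum weights W_h = N_h/N.
x̄_st = (700·1.8 + 520·7.5 + 480·13.9) / 1700 = 6.9600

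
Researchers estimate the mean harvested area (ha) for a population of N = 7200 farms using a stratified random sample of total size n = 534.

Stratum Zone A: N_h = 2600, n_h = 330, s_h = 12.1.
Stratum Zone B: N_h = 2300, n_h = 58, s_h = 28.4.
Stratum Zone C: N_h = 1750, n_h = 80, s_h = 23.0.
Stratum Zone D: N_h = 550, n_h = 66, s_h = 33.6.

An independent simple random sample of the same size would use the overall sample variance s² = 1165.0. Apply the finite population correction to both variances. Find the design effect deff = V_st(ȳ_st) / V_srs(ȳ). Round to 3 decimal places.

V̂(ȳ_st) = Σ W_h² (1 − n_h/N_h) s_h²/n_h, with W_h = N_h/N and N = 7200:
  stratum Zone A: (2600/7200)²·(1 − 330/2600)·12.1²/330 = 0.0505116
  stratum Zone B: (2300/7200)²·(1 − 58/2300)·28.4²/58 = 1.38327
  stratum Zone C: (1750/7200)²·(1 − 80/1750)·23.0²/80 = 0.372782
  stratum Zone D: (550/7200)²·(1 − 66/550)·33.6²/66 = 0.087837
V_st = 1.8944
V_srs = (1 − 534/7200)·1165.0/534 = 2.01984
deff = V_st / V_srs = 1.8944/2.01984 = 0.9379

deff ≈ 0.938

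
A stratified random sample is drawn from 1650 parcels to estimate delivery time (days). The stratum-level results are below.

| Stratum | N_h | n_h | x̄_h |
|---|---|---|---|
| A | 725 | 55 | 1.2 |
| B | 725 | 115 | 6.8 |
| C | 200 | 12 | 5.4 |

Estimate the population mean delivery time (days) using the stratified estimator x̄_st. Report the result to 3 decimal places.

x̄_st ≈ 4.170

N = Σ N_h = 1650. Stratum weights W_h = N_h/N.
x̄_st = (725·1.2 + 725·6.8 + 200·5.4) / 1650 = 4.16970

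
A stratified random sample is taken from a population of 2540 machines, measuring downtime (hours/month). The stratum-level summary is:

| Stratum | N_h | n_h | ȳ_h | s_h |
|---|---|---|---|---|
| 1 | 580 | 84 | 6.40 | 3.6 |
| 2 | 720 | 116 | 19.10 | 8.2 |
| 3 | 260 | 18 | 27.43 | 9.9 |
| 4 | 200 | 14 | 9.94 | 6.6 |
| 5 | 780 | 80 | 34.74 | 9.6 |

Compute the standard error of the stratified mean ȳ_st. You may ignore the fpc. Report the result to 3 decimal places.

SE(ȳ_st) ≈ 0.489

V̂(ȳ_st) = Σ W_h² s_h²/n_h, with W_h = N_h/N and N = 2540:
  stratum 1: (580/2540)²·3.6²/84 = 0.00804478
  stratum 2: (720/2540)²·8.2²/116 = 0.0465765
  stratum 3: (260/2540)²·9.9²/18 = 0.0570528
  stratum 4: (200/2540)²·6.6²/14 = 0.0192909
  stratum 5: (780/2540)²·9.6²/80 = 0.108636
V̂(ȳ_st) = 0.239601
SE(ȳ_st) = √0.239601 = 0.489491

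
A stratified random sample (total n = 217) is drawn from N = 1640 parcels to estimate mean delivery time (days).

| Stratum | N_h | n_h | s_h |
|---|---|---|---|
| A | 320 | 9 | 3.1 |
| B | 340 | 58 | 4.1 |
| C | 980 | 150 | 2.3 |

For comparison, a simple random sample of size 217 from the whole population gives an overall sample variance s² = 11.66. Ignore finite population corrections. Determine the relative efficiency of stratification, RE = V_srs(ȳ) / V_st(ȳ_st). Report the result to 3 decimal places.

RE ≈ 0.818

V̂(ȳ_st) = Σ W_h² s_h²/n_h, with W_h = N_h/N and N = 1640:
  stratum A: (320/1640)²·3.1²/9 = 0.0406531
  stratum B: (340/1640)²·4.1²/58 = 0.0124569
  stratum C: (980/1640)²·2.3²/150 = 0.012593
V_st = 0.0657029
V_srs = s²/n = 11.66/217 = 0.0537327
Relative efficiency = V_srs / V_st = 0.0537327/0.0657029 = 0.8178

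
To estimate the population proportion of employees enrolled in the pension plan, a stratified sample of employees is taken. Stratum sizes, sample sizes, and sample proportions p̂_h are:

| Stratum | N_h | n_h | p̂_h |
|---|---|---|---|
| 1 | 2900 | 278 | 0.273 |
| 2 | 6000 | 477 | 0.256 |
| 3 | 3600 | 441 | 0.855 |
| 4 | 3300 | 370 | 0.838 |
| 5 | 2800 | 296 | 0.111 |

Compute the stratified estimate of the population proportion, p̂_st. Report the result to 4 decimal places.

N = 18600; stratum weights W_h = N_h/N.
p̂_st = Σ W_h p̂_h = (2900·0.273 + 6000·0.256 + 3600·0.855 + 3300·0.838 + 2800·0.111)/18600 = 0.45602

p̂_st ≈ 0.4560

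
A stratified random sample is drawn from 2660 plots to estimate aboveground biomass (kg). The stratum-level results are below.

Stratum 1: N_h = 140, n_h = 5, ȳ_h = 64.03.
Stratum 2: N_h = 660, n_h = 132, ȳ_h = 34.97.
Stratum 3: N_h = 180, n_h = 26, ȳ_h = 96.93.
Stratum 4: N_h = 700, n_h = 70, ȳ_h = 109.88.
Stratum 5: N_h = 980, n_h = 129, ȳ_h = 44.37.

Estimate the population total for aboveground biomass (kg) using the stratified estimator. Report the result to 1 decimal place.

τ̂_st = Σ N_h ȳ_h = 140·64.03 + 660·34.97 + 180·96.93 + 700·109.88 + 980·44.37 = 169890.4

τ̂_st ≈ 169890.4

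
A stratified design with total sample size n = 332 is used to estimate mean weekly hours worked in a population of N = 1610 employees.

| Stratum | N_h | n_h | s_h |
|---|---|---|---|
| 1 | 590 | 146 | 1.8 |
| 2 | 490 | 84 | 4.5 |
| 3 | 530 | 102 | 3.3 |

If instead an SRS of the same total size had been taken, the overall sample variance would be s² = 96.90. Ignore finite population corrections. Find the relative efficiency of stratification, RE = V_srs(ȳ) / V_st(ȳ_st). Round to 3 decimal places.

V̂(ȳ_st) = Σ W_h² s_h²/n_h, with W_h = N_h/N and N = 1610:
  stratum 1: (590/1610)²·1.8²/146 = 0.00298019
  stratum 2: (490/1610)²·4.5²/84 = 0.0223299
  stratum 3: (530/1610)²·3.3²/102 = 0.0115698
V_st = 0.0368799
V_srs = s²/n = 96.90/332 = 0.291867
Relative efficiency = V_srs / V_st = 0.291867/0.0368799 = 7.9140

RE ≈ 7.914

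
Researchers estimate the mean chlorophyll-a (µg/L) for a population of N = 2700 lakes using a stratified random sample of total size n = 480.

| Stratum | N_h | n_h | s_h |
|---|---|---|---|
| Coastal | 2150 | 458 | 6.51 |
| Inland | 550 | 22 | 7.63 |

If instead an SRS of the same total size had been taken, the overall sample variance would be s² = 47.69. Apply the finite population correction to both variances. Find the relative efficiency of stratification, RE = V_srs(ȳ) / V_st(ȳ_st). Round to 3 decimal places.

RE ≈ 0.539

V̂(ȳ_st) = Σ W_h² (1 − n_h/N_h) s_h²/n_h, with W_h = N_h/N and N = 2700:
  stratum Coastal: (2150/2700)²·(1 − 458/2150)·6.51²/458 = 0.0461751
  stratum Inland: (550/2700)²·(1 − 22/550)·7.63²/22 = 0.105413
V_st = 0.151588
V_srs = (1 − 480/2700)·47.69/480 = 0.0816912
Relative efficiency = V_srs / V_st = 0.0816912/0.151588 = 0.5389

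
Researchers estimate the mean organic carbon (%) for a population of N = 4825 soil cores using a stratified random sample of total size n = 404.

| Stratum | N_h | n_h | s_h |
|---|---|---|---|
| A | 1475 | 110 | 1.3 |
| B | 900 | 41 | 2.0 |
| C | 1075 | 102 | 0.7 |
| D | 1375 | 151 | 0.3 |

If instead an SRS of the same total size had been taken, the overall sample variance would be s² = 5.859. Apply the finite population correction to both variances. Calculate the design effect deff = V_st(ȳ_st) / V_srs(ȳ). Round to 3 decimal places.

V̂(ȳ_st) = Σ W_h² (1 − n_h/N_h) s_h²/n_h, with W_h = N_h/N and N = 4825:
  stratum A: (1475/4825)²·(1 − 110/1475)·1.3²/110 = 0.00132869
  stratum B: (900/4825)²·(1 − 41/900)·2.0²/41 = 0.00323979
  stratum C: (1075/4825)²·(1 − 102/1075)·0.7²/102 = 0.000215835
  stratum D: (1375/4825)²·(1 − 151/1375)·0.3²/151 = 4.30879e-05
V_st = 0.00482741
V_srs = (1 − 404/4825)·5.859/404 = 0.0132882
deff = V_st / V_srs = 0.00482741/0.0132882 = 0.3633

deff ≈ 0.363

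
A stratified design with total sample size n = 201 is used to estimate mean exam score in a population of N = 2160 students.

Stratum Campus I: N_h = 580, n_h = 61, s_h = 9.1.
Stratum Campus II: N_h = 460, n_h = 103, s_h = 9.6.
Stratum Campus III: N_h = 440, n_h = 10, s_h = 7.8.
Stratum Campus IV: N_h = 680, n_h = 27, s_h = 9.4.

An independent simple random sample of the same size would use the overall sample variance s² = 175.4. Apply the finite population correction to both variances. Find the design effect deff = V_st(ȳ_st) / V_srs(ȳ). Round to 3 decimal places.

V̂(ȳ_st) = Σ W_h² (1 − n_h/N_h) s_h²/n_h, with W_h = N_h/N and N = 2160:
  stratum Campus I: (580/2160)²·(1 − 61/580)·9.1²/61 = 0.0875872
  stratum Campus II: (460/2160)²·(1 − 103/460)·9.6²/103 = 0.0314937
  stratum Campus III: (440/2160)²·(1 − 10/440)·7.8²/10 = 0.246719
  stratum Campus IV: (680/2160)²·(1 − 27/680)·9.4²/27 = 0.311463
V_st = 0.677263
V_srs = (1 − 201/2160)·175.4/201 = 0.791433
deff = V_st / V_srs = 0.677263/0.791433 = 0.8557

deff ≈ 0.856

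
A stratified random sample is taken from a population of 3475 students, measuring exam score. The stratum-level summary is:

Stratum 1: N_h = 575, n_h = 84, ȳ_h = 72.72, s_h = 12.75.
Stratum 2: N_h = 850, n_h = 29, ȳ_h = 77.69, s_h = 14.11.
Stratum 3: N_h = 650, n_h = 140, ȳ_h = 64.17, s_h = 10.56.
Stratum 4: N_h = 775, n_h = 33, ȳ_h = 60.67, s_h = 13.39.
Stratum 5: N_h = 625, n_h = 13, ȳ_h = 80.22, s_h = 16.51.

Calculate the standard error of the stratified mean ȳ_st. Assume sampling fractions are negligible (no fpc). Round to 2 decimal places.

SE(ȳ_st) ≈ 1.20

V̂(ȳ_st) = Σ W_h² s_h²/n_h, with W_h = N_h/N and N = 3475:
  stratum 1: (575/3475)²·12.75²/84 = 0.0529867
  stratum 2: (850/3475)²·14.11²/29 = 0.410756
  stratum 3: (650/3475)²·10.56²/140 = 0.0278687
  stratum 4: (775/3475)²·13.39²/33 = 0.270235
  stratum 5: (625/3475)²·16.51²/13 = 0.678268
V̂(ȳ_st) = 1.44011
SE(ȳ_st) = √1.44011 = 1.20005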